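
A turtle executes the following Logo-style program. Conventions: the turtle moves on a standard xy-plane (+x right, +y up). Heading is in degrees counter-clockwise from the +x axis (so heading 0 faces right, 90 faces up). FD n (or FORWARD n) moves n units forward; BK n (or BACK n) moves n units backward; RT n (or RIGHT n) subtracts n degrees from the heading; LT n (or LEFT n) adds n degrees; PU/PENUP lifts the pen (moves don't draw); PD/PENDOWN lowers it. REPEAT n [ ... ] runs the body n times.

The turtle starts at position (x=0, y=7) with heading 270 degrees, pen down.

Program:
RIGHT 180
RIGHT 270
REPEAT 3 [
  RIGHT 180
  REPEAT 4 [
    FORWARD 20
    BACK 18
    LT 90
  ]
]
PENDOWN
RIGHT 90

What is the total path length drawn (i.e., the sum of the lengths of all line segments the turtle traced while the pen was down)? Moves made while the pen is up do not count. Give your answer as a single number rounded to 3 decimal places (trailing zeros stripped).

Answer: 456

Derivation:
Executing turtle program step by step:
Start: pos=(0,7), heading=270, pen down
RT 180: heading 270 -> 90
RT 270: heading 90 -> 180
REPEAT 3 [
  -- iteration 1/3 --
  RT 180: heading 180 -> 0
  REPEAT 4 [
    -- iteration 1/4 --
    FD 20: (0,7) -> (20,7) [heading=0, draw]
    BK 18: (20,7) -> (2,7) [heading=0, draw]
    LT 90: heading 0 -> 90
    -- iteration 2/4 --
    FD 20: (2,7) -> (2,27) [heading=90, draw]
    BK 18: (2,27) -> (2,9) [heading=90, draw]
    LT 90: heading 90 -> 180
    -- iteration 3/4 --
    FD 20: (2,9) -> (-18,9) [heading=180, draw]
    BK 18: (-18,9) -> (0,9) [heading=180, draw]
    LT 90: heading 180 -> 270
    -- iteration 4/4 --
    FD 20: (0,9) -> (0,-11) [heading=270, draw]
    BK 18: (0,-11) -> (0,7) [heading=270, draw]
    LT 90: heading 270 -> 0
  ]
  -- iteration 2/3 --
  RT 180: heading 0 -> 180
  REPEAT 4 [
    -- iteration 1/4 --
    FD 20: (0,7) -> (-20,7) [heading=180, draw]
    BK 18: (-20,7) -> (-2,7) [heading=180, draw]
    LT 90: heading 180 -> 270
    -- iteration 2/4 --
    FD 20: (-2,7) -> (-2,-13) [heading=270, draw]
    BK 18: (-2,-13) -> (-2,5) [heading=270, draw]
    LT 90: heading 270 -> 0
    -- iteration 3/4 --
    FD 20: (-2,5) -> (18,5) [heading=0, draw]
    BK 18: (18,5) -> (0,5) [heading=0, draw]
    LT 90: heading 0 -> 90
    -- iteration 4/4 --
    FD 20: (0,5) -> (0,25) [heading=90, draw]
    BK 18: (0,25) -> (0,7) [heading=90, draw]
    LT 90: heading 90 -> 180
  ]
  -- iteration 3/3 --
  RT 180: heading 180 -> 0
  REPEAT 4 [
    -- iteration 1/4 --
    FD 20: (0,7) -> (20,7) [heading=0, draw]
    BK 18: (20,7) -> (2,7) [heading=0, draw]
    LT 90: heading 0 -> 90
    -- iteration 2/4 --
    FD 20: (2,7) -> (2,27) [heading=90, draw]
    BK 18: (2,27) -> (2,9) [heading=90, draw]
    LT 90: heading 90 -> 180
    -- iteration 3/4 --
    FD 20: (2,9) -> (-18,9) [heading=180, draw]
    BK 18: (-18,9) -> (0,9) [heading=180, draw]
    LT 90: heading 180 -> 270
    -- iteration 4/4 --
    FD 20: (0,9) -> (0,-11) [heading=270, draw]
    BK 18: (0,-11) -> (0,7) [heading=270, draw]
    LT 90: heading 270 -> 0
  ]
]
PD: pen down
RT 90: heading 0 -> 270
Final: pos=(0,7), heading=270, 24 segment(s) drawn

Segment lengths:
  seg 1: (0,7) -> (20,7), length = 20
  seg 2: (20,7) -> (2,7), length = 18
  seg 3: (2,7) -> (2,27), length = 20
  seg 4: (2,27) -> (2,9), length = 18
  seg 5: (2,9) -> (-18,9), length = 20
  seg 6: (-18,9) -> (0,9), length = 18
  seg 7: (0,9) -> (0,-11), length = 20
  seg 8: (0,-11) -> (0,7), length = 18
  seg 9: (0,7) -> (-20,7), length = 20
  seg 10: (-20,7) -> (-2,7), length = 18
  seg 11: (-2,7) -> (-2,-13), length = 20
  seg 12: (-2,-13) -> (-2,5), length = 18
  seg 13: (-2,5) -> (18,5), length = 20
  seg 14: (18,5) -> (0,5), length = 18
  seg 15: (0,5) -> (0,25), length = 20
  seg 16: (0,25) -> (0,7), length = 18
  seg 17: (0,7) -> (20,7), length = 20
  seg 18: (20,7) -> (2,7), length = 18
  seg 19: (2,7) -> (2,27), length = 20
  seg 20: (2,27) -> (2,9), length = 18
  seg 21: (2,9) -> (-18,9), length = 20
  seg 22: (-18,9) -> (0,9), length = 18
  seg 23: (0,9) -> (0,-11), length = 20
  seg 24: (0,-11) -> (0,7), length = 18
Total = 456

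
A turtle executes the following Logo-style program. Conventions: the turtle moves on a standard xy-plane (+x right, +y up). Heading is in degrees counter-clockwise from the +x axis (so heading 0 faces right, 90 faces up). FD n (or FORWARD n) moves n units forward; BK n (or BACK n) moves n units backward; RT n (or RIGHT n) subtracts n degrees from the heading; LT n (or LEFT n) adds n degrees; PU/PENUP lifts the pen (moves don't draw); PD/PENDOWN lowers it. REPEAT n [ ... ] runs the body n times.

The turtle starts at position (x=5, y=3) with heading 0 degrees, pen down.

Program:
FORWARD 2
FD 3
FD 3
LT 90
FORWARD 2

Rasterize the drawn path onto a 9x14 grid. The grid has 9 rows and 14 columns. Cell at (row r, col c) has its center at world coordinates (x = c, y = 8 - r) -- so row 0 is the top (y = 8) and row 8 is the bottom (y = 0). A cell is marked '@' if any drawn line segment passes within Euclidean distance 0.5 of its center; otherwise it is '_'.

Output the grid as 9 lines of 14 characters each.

Answer: ______________
______________
______________
_____________@
_____________@
_____@@@@@@@@@
______________
______________
______________

Derivation:
Segment 0: (5,3) -> (7,3)
Segment 1: (7,3) -> (10,3)
Segment 2: (10,3) -> (13,3)
Segment 3: (13,3) -> (13,5)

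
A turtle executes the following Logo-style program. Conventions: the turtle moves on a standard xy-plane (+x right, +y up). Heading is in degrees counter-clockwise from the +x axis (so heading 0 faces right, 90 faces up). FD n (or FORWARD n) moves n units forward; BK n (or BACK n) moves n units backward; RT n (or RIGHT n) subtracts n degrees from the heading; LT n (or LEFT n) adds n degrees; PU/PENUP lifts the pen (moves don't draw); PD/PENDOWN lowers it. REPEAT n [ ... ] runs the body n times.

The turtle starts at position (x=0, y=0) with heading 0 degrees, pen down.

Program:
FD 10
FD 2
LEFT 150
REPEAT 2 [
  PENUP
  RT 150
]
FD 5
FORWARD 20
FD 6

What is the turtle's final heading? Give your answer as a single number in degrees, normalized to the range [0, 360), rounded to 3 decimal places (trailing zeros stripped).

Executing turtle program step by step:
Start: pos=(0,0), heading=0, pen down
FD 10: (0,0) -> (10,0) [heading=0, draw]
FD 2: (10,0) -> (12,0) [heading=0, draw]
LT 150: heading 0 -> 150
REPEAT 2 [
  -- iteration 1/2 --
  PU: pen up
  RT 150: heading 150 -> 0
  -- iteration 2/2 --
  PU: pen up
  RT 150: heading 0 -> 210
]
FD 5: (12,0) -> (7.67,-2.5) [heading=210, move]
FD 20: (7.67,-2.5) -> (-9.651,-12.5) [heading=210, move]
FD 6: (-9.651,-12.5) -> (-14.847,-15.5) [heading=210, move]
Final: pos=(-14.847,-15.5), heading=210, 2 segment(s) drawn

Answer: 210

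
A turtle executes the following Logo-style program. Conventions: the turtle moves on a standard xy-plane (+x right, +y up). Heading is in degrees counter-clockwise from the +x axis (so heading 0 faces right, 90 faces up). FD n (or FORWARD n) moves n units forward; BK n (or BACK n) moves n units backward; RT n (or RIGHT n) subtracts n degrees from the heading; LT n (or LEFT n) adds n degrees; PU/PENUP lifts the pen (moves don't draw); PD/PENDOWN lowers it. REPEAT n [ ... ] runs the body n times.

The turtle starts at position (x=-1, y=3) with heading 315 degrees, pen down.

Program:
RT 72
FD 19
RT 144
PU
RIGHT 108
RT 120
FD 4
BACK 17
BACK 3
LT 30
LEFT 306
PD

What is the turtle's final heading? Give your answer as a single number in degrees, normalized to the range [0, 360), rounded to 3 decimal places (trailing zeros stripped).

Answer: 207

Derivation:
Executing turtle program step by step:
Start: pos=(-1,3), heading=315, pen down
RT 72: heading 315 -> 243
FD 19: (-1,3) -> (-9.626,-13.929) [heading=243, draw]
RT 144: heading 243 -> 99
PU: pen up
RT 108: heading 99 -> 351
RT 120: heading 351 -> 231
FD 4: (-9.626,-13.929) -> (-12.143,-17.038) [heading=231, move]
BK 17: (-12.143,-17.038) -> (-1.445,-3.826) [heading=231, move]
BK 3: (-1.445,-3.826) -> (0.443,-1.495) [heading=231, move]
LT 30: heading 231 -> 261
LT 306: heading 261 -> 207
PD: pen down
Final: pos=(0.443,-1.495), heading=207, 1 segment(s) drawn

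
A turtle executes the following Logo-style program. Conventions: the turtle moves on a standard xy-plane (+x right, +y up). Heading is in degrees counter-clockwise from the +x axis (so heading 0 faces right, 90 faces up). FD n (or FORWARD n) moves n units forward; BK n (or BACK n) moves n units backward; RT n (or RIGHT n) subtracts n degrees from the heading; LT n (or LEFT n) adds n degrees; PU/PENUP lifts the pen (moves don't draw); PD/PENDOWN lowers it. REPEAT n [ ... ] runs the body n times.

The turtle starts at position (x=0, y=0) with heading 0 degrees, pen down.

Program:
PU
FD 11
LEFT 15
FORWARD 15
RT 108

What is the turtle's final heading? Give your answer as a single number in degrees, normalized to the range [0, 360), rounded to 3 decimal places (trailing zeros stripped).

Executing turtle program step by step:
Start: pos=(0,0), heading=0, pen down
PU: pen up
FD 11: (0,0) -> (11,0) [heading=0, move]
LT 15: heading 0 -> 15
FD 15: (11,0) -> (25.489,3.882) [heading=15, move]
RT 108: heading 15 -> 267
Final: pos=(25.489,3.882), heading=267, 0 segment(s) drawn

Answer: 267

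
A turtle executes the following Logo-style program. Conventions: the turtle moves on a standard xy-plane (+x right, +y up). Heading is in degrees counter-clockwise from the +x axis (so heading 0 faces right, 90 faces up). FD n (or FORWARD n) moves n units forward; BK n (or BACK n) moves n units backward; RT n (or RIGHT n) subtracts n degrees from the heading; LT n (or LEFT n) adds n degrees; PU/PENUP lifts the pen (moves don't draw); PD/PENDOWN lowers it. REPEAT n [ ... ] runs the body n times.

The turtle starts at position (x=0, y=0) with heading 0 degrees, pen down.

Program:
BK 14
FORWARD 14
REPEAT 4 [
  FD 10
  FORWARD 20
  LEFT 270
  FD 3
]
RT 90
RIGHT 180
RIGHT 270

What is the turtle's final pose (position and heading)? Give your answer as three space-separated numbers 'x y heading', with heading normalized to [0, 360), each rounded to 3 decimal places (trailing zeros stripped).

Executing turtle program step by step:
Start: pos=(0,0), heading=0, pen down
BK 14: (0,0) -> (-14,0) [heading=0, draw]
FD 14: (-14,0) -> (0,0) [heading=0, draw]
REPEAT 4 [
  -- iteration 1/4 --
  FD 10: (0,0) -> (10,0) [heading=0, draw]
  FD 20: (10,0) -> (30,0) [heading=0, draw]
  LT 270: heading 0 -> 270
  FD 3: (30,0) -> (30,-3) [heading=270, draw]
  -- iteration 2/4 --
  FD 10: (30,-3) -> (30,-13) [heading=270, draw]
  FD 20: (30,-13) -> (30,-33) [heading=270, draw]
  LT 270: heading 270 -> 180
  FD 3: (30,-33) -> (27,-33) [heading=180, draw]
  -- iteration 3/4 --
  FD 10: (27,-33) -> (17,-33) [heading=180, draw]
  FD 20: (17,-33) -> (-3,-33) [heading=180, draw]
  LT 270: heading 180 -> 90
  FD 3: (-3,-33) -> (-3,-30) [heading=90, draw]
  -- iteration 4/4 --
  FD 10: (-3,-30) -> (-3,-20) [heading=90, draw]
  FD 20: (-3,-20) -> (-3,0) [heading=90, draw]
  LT 270: heading 90 -> 0
  FD 3: (-3,0) -> (0,0) [heading=0, draw]
]
RT 90: heading 0 -> 270
RT 180: heading 270 -> 90
RT 270: heading 90 -> 180
Final: pos=(0,0), heading=180, 14 segment(s) drawn

Answer: 0 0 180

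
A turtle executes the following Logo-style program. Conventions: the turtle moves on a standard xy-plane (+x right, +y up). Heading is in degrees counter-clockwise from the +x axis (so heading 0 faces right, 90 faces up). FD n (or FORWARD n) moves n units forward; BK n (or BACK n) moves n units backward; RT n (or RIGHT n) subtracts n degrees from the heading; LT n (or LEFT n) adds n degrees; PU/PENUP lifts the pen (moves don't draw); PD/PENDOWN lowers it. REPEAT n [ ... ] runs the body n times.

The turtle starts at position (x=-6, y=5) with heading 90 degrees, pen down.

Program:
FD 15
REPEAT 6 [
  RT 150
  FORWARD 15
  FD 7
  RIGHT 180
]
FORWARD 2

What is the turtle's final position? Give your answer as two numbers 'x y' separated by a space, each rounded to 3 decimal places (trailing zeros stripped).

Executing turtle program step by step:
Start: pos=(-6,5), heading=90, pen down
FD 15: (-6,5) -> (-6,20) [heading=90, draw]
REPEAT 6 [
  -- iteration 1/6 --
  RT 150: heading 90 -> 300
  FD 15: (-6,20) -> (1.5,7.01) [heading=300, draw]
  FD 7: (1.5,7.01) -> (5,0.947) [heading=300, draw]
  RT 180: heading 300 -> 120
  -- iteration 2/6 --
  RT 150: heading 120 -> 330
  FD 15: (5,0.947) -> (17.99,-6.553) [heading=330, draw]
  FD 7: (17.99,-6.553) -> (24.053,-10.053) [heading=330, draw]
  RT 180: heading 330 -> 150
  -- iteration 3/6 --
  RT 150: heading 150 -> 0
  FD 15: (24.053,-10.053) -> (39.053,-10.053) [heading=0, draw]
  FD 7: (39.053,-10.053) -> (46.053,-10.053) [heading=0, draw]
  RT 180: heading 0 -> 180
  -- iteration 4/6 --
  RT 150: heading 180 -> 30
  FD 15: (46.053,-10.053) -> (59.043,-2.553) [heading=30, draw]
  FD 7: (59.043,-2.553) -> (65.105,0.947) [heading=30, draw]
  RT 180: heading 30 -> 210
  -- iteration 5/6 --
  RT 150: heading 210 -> 60
  FD 15: (65.105,0.947) -> (72.605,13.938) [heading=60, draw]
  FD 7: (72.605,13.938) -> (76.105,20) [heading=60, draw]
  RT 180: heading 60 -> 240
  -- iteration 6/6 --
  RT 150: heading 240 -> 90
  FD 15: (76.105,20) -> (76.105,35) [heading=90, draw]
  FD 7: (76.105,35) -> (76.105,42) [heading=90, draw]
  RT 180: heading 90 -> 270
]
FD 2: (76.105,42) -> (76.105,40) [heading=270, draw]
Final: pos=(76.105,40), heading=270, 14 segment(s) drawn

Answer: 76.105 40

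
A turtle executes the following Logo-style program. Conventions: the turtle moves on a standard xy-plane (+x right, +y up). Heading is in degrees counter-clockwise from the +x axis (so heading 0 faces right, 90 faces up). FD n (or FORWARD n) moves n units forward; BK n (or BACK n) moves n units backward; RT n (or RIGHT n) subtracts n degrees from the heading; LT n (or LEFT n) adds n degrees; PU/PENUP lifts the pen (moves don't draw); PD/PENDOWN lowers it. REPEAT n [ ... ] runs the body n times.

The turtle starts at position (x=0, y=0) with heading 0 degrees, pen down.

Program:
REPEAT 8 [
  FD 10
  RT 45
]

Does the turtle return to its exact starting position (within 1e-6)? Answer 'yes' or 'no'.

Answer: yes

Derivation:
Executing turtle program step by step:
Start: pos=(0,0), heading=0, pen down
REPEAT 8 [
  -- iteration 1/8 --
  FD 10: (0,0) -> (10,0) [heading=0, draw]
  RT 45: heading 0 -> 315
  -- iteration 2/8 --
  FD 10: (10,0) -> (17.071,-7.071) [heading=315, draw]
  RT 45: heading 315 -> 270
  -- iteration 3/8 --
  FD 10: (17.071,-7.071) -> (17.071,-17.071) [heading=270, draw]
  RT 45: heading 270 -> 225
  -- iteration 4/8 --
  FD 10: (17.071,-17.071) -> (10,-24.142) [heading=225, draw]
  RT 45: heading 225 -> 180
  -- iteration 5/8 --
  FD 10: (10,-24.142) -> (0,-24.142) [heading=180, draw]
  RT 45: heading 180 -> 135
  -- iteration 6/8 --
  FD 10: (0,-24.142) -> (-7.071,-17.071) [heading=135, draw]
  RT 45: heading 135 -> 90
  -- iteration 7/8 --
  FD 10: (-7.071,-17.071) -> (-7.071,-7.071) [heading=90, draw]
  RT 45: heading 90 -> 45
  -- iteration 8/8 --
  FD 10: (-7.071,-7.071) -> (0,0) [heading=45, draw]
  RT 45: heading 45 -> 0
]
Final: pos=(0,0), heading=0, 8 segment(s) drawn

Start position: (0, 0)
Final position: (0, 0)
Distance = 0; < 1e-6 -> CLOSED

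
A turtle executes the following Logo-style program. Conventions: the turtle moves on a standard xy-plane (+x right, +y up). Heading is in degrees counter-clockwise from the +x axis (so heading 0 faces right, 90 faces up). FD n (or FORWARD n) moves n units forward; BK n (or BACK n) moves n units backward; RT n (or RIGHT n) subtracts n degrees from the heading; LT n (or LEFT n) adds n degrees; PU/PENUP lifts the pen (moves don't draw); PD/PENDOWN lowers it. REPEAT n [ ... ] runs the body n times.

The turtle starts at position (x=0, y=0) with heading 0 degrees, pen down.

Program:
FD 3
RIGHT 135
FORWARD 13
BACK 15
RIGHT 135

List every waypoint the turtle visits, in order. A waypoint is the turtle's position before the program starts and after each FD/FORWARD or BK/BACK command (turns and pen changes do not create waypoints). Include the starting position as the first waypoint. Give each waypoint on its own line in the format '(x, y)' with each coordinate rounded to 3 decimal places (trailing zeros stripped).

Executing turtle program step by step:
Start: pos=(0,0), heading=0, pen down
FD 3: (0,0) -> (3,0) [heading=0, draw]
RT 135: heading 0 -> 225
FD 13: (3,0) -> (-6.192,-9.192) [heading=225, draw]
BK 15: (-6.192,-9.192) -> (4.414,1.414) [heading=225, draw]
RT 135: heading 225 -> 90
Final: pos=(4.414,1.414), heading=90, 3 segment(s) drawn
Waypoints (4 total):
(0, 0)
(3, 0)
(-6.192, -9.192)
(4.414, 1.414)

Answer: (0, 0)
(3, 0)
(-6.192, -9.192)
(4.414, 1.414)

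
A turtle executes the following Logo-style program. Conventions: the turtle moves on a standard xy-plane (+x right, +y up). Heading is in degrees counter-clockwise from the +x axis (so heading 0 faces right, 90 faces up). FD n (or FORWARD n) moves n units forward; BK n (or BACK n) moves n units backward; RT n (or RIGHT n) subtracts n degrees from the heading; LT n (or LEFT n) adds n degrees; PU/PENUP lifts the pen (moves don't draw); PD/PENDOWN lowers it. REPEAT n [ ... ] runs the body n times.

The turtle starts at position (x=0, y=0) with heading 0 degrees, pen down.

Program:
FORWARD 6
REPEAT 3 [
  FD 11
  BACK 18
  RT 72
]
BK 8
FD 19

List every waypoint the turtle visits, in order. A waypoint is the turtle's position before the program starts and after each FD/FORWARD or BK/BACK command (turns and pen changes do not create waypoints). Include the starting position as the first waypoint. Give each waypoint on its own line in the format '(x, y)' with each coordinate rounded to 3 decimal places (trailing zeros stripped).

Answer: (0, 0)
(6, 0)
(17, 0)
(-1, 0)
(2.399, -10.462)
(-3.163, 6.657)
(-12.062, 0.192)
(2.5, 10.772)
(8.972, 6.07)
(-6.399, 17.238)

Derivation:
Executing turtle program step by step:
Start: pos=(0,0), heading=0, pen down
FD 6: (0,0) -> (6,0) [heading=0, draw]
REPEAT 3 [
  -- iteration 1/3 --
  FD 11: (6,0) -> (17,0) [heading=0, draw]
  BK 18: (17,0) -> (-1,0) [heading=0, draw]
  RT 72: heading 0 -> 288
  -- iteration 2/3 --
  FD 11: (-1,0) -> (2.399,-10.462) [heading=288, draw]
  BK 18: (2.399,-10.462) -> (-3.163,6.657) [heading=288, draw]
  RT 72: heading 288 -> 216
  -- iteration 3/3 --
  FD 11: (-3.163,6.657) -> (-12.062,0.192) [heading=216, draw]
  BK 18: (-12.062,0.192) -> (2.5,10.772) [heading=216, draw]
  RT 72: heading 216 -> 144
]
BK 8: (2.5,10.772) -> (8.972,6.07) [heading=144, draw]
FD 19: (8.972,6.07) -> (-6.399,17.238) [heading=144, draw]
Final: pos=(-6.399,17.238), heading=144, 9 segment(s) drawn
Waypoints (10 total):
(0, 0)
(6, 0)
(17, 0)
(-1, 0)
(2.399, -10.462)
(-3.163, 6.657)
(-12.062, 0.192)
(2.5, 10.772)
(8.972, 6.07)
(-6.399, 17.238)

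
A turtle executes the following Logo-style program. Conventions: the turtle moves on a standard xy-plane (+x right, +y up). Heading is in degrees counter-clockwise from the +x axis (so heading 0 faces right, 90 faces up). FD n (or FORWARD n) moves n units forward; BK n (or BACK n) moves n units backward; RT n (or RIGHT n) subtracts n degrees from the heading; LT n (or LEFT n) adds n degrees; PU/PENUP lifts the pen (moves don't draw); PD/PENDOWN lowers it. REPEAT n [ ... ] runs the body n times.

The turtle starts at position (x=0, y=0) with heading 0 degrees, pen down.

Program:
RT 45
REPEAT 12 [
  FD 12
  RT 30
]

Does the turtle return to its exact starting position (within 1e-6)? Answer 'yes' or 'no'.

Executing turtle program step by step:
Start: pos=(0,0), heading=0, pen down
RT 45: heading 0 -> 315
REPEAT 12 [
  -- iteration 1/12 --
  FD 12: (0,0) -> (8.485,-8.485) [heading=315, draw]
  RT 30: heading 315 -> 285
  -- iteration 2/12 --
  FD 12: (8.485,-8.485) -> (11.591,-20.076) [heading=285, draw]
  RT 30: heading 285 -> 255
  -- iteration 3/12 --
  FD 12: (11.591,-20.076) -> (8.485,-31.668) [heading=255, draw]
  RT 30: heading 255 -> 225
  -- iteration 4/12 --
  FD 12: (8.485,-31.668) -> (0,-40.153) [heading=225, draw]
  RT 30: heading 225 -> 195
  -- iteration 5/12 --
  FD 12: (0,-40.153) -> (-11.591,-43.259) [heading=195, draw]
  RT 30: heading 195 -> 165
  -- iteration 6/12 --
  FD 12: (-11.591,-43.259) -> (-23.182,-40.153) [heading=165, draw]
  RT 30: heading 165 -> 135
  -- iteration 7/12 --
  FD 12: (-23.182,-40.153) -> (-31.668,-31.668) [heading=135, draw]
  RT 30: heading 135 -> 105
  -- iteration 8/12 --
  FD 12: (-31.668,-31.668) -> (-34.773,-20.076) [heading=105, draw]
  RT 30: heading 105 -> 75
  -- iteration 9/12 --
  FD 12: (-34.773,-20.076) -> (-31.668,-8.485) [heading=75, draw]
  RT 30: heading 75 -> 45
  -- iteration 10/12 --
  FD 12: (-31.668,-8.485) -> (-23.182,0) [heading=45, draw]
  RT 30: heading 45 -> 15
  -- iteration 11/12 --
  FD 12: (-23.182,0) -> (-11.591,3.106) [heading=15, draw]
  RT 30: heading 15 -> 345
  -- iteration 12/12 --
  FD 12: (-11.591,3.106) -> (0,0) [heading=345, draw]
  RT 30: heading 345 -> 315
]
Final: pos=(0,0), heading=315, 12 segment(s) drawn

Start position: (0, 0)
Final position: (0, 0)
Distance = 0; < 1e-6 -> CLOSED

Answer: yes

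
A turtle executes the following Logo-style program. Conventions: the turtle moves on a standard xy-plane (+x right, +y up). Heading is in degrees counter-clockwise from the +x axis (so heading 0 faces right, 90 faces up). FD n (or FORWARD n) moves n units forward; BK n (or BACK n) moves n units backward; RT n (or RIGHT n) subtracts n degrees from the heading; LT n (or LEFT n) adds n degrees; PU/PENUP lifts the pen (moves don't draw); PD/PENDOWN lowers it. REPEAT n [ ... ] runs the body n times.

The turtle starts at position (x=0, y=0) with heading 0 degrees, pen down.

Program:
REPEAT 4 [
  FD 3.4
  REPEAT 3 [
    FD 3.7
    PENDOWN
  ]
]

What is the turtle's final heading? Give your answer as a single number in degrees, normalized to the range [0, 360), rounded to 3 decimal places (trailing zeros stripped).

Executing turtle program step by step:
Start: pos=(0,0), heading=0, pen down
REPEAT 4 [
  -- iteration 1/4 --
  FD 3.4: (0,0) -> (3.4,0) [heading=0, draw]
  REPEAT 3 [
    -- iteration 1/3 --
    FD 3.7: (3.4,0) -> (7.1,0) [heading=0, draw]
    PD: pen down
    -- iteration 2/3 --
    FD 3.7: (7.1,0) -> (10.8,0) [heading=0, draw]
    PD: pen down
    -- iteration 3/3 --
    FD 3.7: (10.8,0) -> (14.5,0) [heading=0, draw]
    PD: pen down
  ]
  -- iteration 2/4 --
  FD 3.4: (14.5,0) -> (17.9,0) [heading=0, draw]
  REPEAT 3 [
    -- iteration 1/3 --
    FD 3.7: (17.9,0) -> (21.6,0) [heading=0, draw]
    PD: pen down
    -- iteration 2/3 --
    FD 3.7: (21.6,0) -> (25.3,0) [heading=0, draw]
    PD: pen down
    -- iteration 3/3 --
    FD 3.7: (25.3,0) -> (29,0) [heading=0, draw]
    PD: pen down
  ]
  -- iteration 3/4 --
  FD 3.4: (29,0) -> (32.4,0) [heading=0, draw]
  REPEAT 3 [
    -- iteration 1/3 --
    FD 3.7: (32.4,0) -> (36.1,0) [heading=0, draw]
    PD: pen down
    -- iteration 2/3 --
    FD 3.7: (36.1,0) -> (39.8,0) [heading=0, draw]
    PD: pen down
    -- iteration 3/3 --
    FD 3.7: (39.8,0) -> (43.5,0) [heading=0, draw]
    PD: pen down
  ]
  -- iteration 4/4 --
  FD 3.4: (43.5,0) -> (46.9,0) [heading=0, draw]
  REPEAT 3 [
    -- iteration 1/3 --
    FD 3.7: (46.9,0) -> (50.6,0) [heading=0, draw]
    PD: pen down
    -- iteration 2/3 --
    FD 3.7: (50.6,0) -> (54.3,0) [heading=0, draw]
    PD: pen down
    -- iteration 3/3 --
    FD 3.7: (54.3,0) -> (58,0) [heading=0, draw]
    PD: pen down
  ]
]
Final: pos=(58,0), heading=0, 16 segment(s) drawn

Answer: 0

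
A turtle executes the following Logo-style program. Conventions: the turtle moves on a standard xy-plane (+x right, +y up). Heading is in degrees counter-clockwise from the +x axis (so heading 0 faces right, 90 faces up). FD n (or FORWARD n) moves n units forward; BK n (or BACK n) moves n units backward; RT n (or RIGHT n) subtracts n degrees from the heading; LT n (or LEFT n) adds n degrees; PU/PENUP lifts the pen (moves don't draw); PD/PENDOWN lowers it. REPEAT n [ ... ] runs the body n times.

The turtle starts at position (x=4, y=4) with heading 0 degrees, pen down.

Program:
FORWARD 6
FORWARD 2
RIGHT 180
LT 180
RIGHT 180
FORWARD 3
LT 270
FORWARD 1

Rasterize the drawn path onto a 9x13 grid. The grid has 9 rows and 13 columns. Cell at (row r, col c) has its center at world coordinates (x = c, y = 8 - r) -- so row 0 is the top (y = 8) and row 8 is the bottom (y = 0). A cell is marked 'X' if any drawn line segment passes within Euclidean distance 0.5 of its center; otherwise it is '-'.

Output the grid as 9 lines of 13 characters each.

Answer: -------------
-------------
-------------
---------X---
----XXXXXXXXX
-------------
-------------
-------------
-------------

Derivation:
Segment 0: (4,4) -> (10,4)
Segment 1: (10,4) -> (12,4)
Segment 2: (12,4) -> (9,4)
Segment 3: (9,4) -> (9,5)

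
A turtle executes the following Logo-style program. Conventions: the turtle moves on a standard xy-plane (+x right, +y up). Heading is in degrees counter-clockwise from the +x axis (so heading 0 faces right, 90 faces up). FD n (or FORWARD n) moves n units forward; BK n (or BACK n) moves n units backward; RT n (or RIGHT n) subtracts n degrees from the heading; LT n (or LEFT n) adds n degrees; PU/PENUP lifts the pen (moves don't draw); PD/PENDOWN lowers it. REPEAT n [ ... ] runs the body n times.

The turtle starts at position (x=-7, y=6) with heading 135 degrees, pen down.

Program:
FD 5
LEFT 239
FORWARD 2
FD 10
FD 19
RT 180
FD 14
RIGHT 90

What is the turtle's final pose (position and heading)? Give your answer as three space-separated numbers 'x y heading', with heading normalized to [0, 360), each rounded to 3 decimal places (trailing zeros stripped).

Answer: 5.959 13.648 104

Derivation:
Executing turtle program step by step:
Start: pos=(-7,6), heading=135, pen down
FD 5: (-7,6) -> (-10.536,9.536) [heading=135, draw]
LT 239: heading 135 -> 14
FD 2: (-10.536,9.536) -> (-8.595,10.019) [heading=14, draw]
FD 10: (-8.595,10.019) -> (1.108,12.439) [heading=14, draw]
FD 19: (1.108,12.439) -> (19.544,17.035) [heading=14, draw]
RT 180: heading 14 -> 194
FD 14: (19.544,17.035) -> (5.959,13.648) [heading=194, draw]
RT 90: heading 194 -> 104
Final: pos=(5.959,13.648), heading=104, 5 segment(s) drawn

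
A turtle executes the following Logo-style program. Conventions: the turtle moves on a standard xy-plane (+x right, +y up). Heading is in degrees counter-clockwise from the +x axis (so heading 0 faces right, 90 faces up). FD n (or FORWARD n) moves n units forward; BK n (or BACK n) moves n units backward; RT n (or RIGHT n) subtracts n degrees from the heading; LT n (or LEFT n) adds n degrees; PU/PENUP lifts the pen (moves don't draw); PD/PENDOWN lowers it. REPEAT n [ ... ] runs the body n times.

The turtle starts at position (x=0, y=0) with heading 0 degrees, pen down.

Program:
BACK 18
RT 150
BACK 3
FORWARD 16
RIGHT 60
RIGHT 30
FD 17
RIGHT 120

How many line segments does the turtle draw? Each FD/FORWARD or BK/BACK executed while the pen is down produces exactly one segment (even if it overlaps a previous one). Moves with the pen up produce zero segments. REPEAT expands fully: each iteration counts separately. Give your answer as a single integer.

Executing turtle program step by step:
Start: pos=(0,0), heading=0, pen down
BK 18: (0,0) -> (-18,0) [heading=0, draw]
RT 150: heading 0 -> 210
BK 3: (-18,0) -> (-15.402,1.5) [heading=210, draw]
FD 16: (-15.402,1.5) -> (-29.258,-6.5) [heading=210, draw]
RT 60: heading 210 -> 150
RT 30: heading 150 -> 120
FD 17: (-29.258,-6.5) -> (-37.758,8.222) [heading=120, draw]
RT 120: heading 120 -> 0
Final: pos=(-37.758,8.222), heading=0, 4 segment(s) drawn
Segments drawn: 4

Answer: 4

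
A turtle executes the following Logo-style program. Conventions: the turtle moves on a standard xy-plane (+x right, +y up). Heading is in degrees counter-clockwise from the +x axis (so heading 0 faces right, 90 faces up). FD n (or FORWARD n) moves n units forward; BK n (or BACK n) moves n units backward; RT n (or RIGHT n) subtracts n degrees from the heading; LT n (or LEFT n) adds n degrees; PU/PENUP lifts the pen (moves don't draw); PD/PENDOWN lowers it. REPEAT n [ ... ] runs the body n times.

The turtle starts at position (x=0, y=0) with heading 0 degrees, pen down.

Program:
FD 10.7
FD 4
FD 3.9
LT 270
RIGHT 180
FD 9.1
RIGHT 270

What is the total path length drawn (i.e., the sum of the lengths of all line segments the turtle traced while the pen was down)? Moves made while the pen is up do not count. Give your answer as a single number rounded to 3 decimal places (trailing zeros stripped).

Answer: 27.7

Derivation:
Executing turtle program step by step:
Start: pos=(0,0), heading=0, pen down
FD 10.7: (0,0) -> (10.7,0) [heading=0, draw]
FD 4: (10.7,0) -> (14.7,0) [heading=0, draw]
FD 3.9: (14.7,0) -> (18.6,0) [heading=0, draw]
LT 270: heading 0 -> 270
RT 180: heading 270 -> 90
FD 9.1: (18.6,0) -> (18.6,9.1) [heading=90, draw]
RT 270: heading 90 -> 180
Final: pos=(18.6,9.1), heading=180, 4 segment(s) drawn

Segment lengths:
  seg 1: (0,0) -> (10.7,0), length = 10.7
  seg 2: (10.7,0) -> (14.7,0), length = 4
  seg 3: (14.7,0) -> (18.6,0), length = 3.9
  seg 4: (18.6,0) -> (18.6,9.1), length = 9.1
Total = 27.7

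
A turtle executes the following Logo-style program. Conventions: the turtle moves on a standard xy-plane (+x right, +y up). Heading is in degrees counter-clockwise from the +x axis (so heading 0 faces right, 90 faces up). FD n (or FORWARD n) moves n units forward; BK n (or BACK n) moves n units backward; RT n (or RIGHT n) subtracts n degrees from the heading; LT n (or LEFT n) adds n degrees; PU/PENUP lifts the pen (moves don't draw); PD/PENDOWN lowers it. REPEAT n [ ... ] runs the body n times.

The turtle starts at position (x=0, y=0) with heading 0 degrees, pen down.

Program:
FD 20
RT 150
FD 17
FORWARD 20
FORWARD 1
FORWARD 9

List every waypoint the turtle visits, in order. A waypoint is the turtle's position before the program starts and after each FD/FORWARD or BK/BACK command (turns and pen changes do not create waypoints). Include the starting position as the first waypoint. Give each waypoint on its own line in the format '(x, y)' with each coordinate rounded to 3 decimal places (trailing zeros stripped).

Executing turtle program step by step:
Start: pos=(0,0), heading=0, pen down
FD 20: (0,0) -> (20,0) [heading=0, draw]
RT 150: heading 0 -> 210
FD 17: (20,0) -> (5.278,-8.5) [heading=210, draw]
FD 20: (5.278,-8.5) -> (-12.043,-18.5) [heading=210, draw]
FD 1: (-12.043,-18.5) -> (-12.909,-19) [heading=210, draw]
FD 9: (-12.909,-19) -> (-20.703,-23.5) [heading=210, draw]
Final: pos=(-20.703,-23.5), heading=210, 5 segment(s) drawn
Waypoints (6 total):
(0, 0)
(20, 0)
(5.278, -8.5)
(-12.043, -18.5)
(-12.909, -19)
(-20.703, -23.5)

Answer: (0, 0)
(20, 0)
(5.278, -8.5)
(-12.043, -18.5)
(-12.909, -19)
(-20.703, -23.5)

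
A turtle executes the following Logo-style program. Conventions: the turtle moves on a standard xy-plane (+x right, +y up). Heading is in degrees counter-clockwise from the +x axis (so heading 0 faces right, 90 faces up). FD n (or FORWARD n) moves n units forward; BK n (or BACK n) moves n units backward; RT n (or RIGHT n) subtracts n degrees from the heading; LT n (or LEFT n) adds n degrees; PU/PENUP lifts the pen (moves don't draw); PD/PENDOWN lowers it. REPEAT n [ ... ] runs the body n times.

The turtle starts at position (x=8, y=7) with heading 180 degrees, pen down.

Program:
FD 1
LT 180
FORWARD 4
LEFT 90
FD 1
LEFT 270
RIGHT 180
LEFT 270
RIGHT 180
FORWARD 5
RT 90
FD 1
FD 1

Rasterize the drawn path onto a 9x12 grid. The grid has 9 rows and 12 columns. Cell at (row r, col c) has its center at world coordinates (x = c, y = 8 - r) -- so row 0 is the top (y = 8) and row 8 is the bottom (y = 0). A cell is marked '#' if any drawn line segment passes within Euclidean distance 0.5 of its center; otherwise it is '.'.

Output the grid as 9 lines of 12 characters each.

Answer: ...........#
.......#####
...........#
...........#
...........#
.........###
............
............
............

Derivation:
Segment 0: (8,7) -> (7,7)
Segment 1: (7,7) -> (11,7)
Segment 2: (11,7) -> (11,8)
Segment 3: (11,8) -> (11,3)
Segment 4: (11,3) -> (10,3)
Segment 5: (10,3) -> (9,3)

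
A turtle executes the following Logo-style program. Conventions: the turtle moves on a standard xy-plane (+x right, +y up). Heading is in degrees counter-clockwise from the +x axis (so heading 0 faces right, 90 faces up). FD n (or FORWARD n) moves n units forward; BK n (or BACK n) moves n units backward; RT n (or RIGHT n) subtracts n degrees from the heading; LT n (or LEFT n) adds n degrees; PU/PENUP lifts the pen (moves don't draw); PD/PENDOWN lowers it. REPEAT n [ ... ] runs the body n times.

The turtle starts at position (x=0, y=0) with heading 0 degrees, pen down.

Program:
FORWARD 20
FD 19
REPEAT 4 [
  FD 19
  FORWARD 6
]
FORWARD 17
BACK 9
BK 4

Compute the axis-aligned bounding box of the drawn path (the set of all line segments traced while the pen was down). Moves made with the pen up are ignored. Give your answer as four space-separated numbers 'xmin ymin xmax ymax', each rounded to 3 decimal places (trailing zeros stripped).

Answer: 0 0 156 0

Derivation:
Executing turtle program step by step:
Start: pos=(0,0), heading=0, pen down
FD 20: (0,0) -> (20,0) [heading=0, draw]
FD 19: (20,0) -> (39,0) [heading=0, draw]
REPEAT 4 [
  -- iteration 1/4 --
  FD 19: (39,0) -> (58,0) [heading=0, draw]
  FD 6: (58,0) -> (64,0) [heading=0, draw]
  -- iteration 2/4 --
  FD 19: (64,0) -> (83,0) [heading=0, draw]
  FD 6: (83,0) -> (89,0) [heading=0, draw]
  -- iteration 3/4 --
  FD 19: (89,0) -> (108,0) [heading=0, draw]
  FD 6: (108,0) -> (114,0) [heading=0, draw]
  -- iteration 4/4 --
  FD 19: (114,0) -> (133,0) [heading=0, draw]
  FD 6: (133,0) -> (139,0) [heading=0, draw]
]
FD 17: (139,0) -> (156,0) [heading=0, draw]
BK 9: (156,0) -> (147,0) [heading=0, draw]
BK 4: (147,0) -> (143,0) [heading=0, draw]
Final: pos=(143,0), heading=0, 13 segment(s) drawn

Segment endpoints: x in {0, 20, 39, 58, 64, 83, 89, 108, 114, 133, 139, 143, 147, 156}, y in {0}
xmin=0, ymin=0, xmax=156, ymax=0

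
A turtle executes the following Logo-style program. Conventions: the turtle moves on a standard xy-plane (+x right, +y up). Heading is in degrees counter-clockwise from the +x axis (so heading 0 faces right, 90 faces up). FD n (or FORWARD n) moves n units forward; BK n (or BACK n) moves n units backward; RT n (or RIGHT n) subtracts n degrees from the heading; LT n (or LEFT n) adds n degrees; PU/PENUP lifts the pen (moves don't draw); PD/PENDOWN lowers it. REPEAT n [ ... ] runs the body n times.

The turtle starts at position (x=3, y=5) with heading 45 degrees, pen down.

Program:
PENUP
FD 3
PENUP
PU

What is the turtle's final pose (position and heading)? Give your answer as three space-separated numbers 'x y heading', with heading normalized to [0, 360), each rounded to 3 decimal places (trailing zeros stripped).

Executing turtle program step by step:
Start: pos=(3,5), heading=45, pen down
PU: pen up
FD 3: (3,5) -> (5.121,7.121) [heading=45, move]
PU: pen up
PU: pen up
Final: pos=(5.121,7.121), heading=45, 0 segment(s) drawn

Answer: 5.121 7.121 45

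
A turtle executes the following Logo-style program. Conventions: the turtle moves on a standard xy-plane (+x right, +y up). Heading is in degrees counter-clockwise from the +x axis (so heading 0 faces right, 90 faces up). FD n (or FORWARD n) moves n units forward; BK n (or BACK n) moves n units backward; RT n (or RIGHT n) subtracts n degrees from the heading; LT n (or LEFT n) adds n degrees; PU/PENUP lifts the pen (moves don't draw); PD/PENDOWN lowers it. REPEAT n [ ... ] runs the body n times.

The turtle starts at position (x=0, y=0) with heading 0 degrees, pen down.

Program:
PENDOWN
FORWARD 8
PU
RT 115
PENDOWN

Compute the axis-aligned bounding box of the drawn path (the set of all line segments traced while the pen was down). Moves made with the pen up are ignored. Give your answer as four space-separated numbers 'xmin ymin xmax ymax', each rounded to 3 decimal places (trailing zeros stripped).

Executing turtle program step by step:
Start: pos=(0,0), heading=0, pen down
PD: pen down
FD 8: (0,0) -> (8,0) [heading=0, draw]
PU: pen up
RT 115: heading 0 -> 245
PD: pen down
Final: pos=(8,0), heading=245, 1 segment(s) drawn

Segment endpoints: x in {0, 8}, y in {0}
xmin=0, ymin=0, xmax=8, ymax=0

Answer: 0 0 8 0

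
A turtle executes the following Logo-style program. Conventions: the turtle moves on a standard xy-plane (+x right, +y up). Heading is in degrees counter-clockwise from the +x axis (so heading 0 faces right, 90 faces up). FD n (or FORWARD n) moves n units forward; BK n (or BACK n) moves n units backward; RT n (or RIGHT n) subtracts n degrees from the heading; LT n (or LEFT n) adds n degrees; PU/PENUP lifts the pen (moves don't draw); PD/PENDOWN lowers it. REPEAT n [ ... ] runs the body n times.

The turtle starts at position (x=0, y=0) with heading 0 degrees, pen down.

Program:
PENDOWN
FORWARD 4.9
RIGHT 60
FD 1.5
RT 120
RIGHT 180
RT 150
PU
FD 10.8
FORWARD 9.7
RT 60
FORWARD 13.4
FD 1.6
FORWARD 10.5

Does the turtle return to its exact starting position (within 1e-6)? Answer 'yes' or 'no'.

Answer: no

Derivation:
Executing turtle program step by step:
Start: pos=(0,0), heading=0, pen down
PD: pen down
FD 4.9: (0,0) -> (4.9,0) [heading=0, draw]
RT 60: heading 0 -> 300
FD 1.5: (4.9,0) -> (5.65,-1.299) [heading=300, draw]
RT 120: heading 300 -> 180
RT 180: heading 180 -> 0
RT 150: heading 0 -> 210
PU: pen up
FD 10.8: (5.65,-1.299) -> (-3.703,-6.699) [heading=210, move]
FD 9.7: (-3.703,-6.699) -> (-12.104,-11.549) [heading=210, move]
RT 60: heading 210 -> 150
FD 13.4: (-12.104,-11.549) -> (-23.708,-4.849) [heading=150, move]
FD 1.6: (-23.708,-4.849) -> (-25.094,-4.049) [heading=150, move]
FD 10.5: (-25.094,-4.049) -> (-34.187,1.201) [heading=150, move]
Final: pos=(-34.187,1.201), heading=150, 2 segment(s) drawn

Start position: (0, 0)
Final position: (-34.187, 1.201)
Distance = 34.208; >= 1e-6 -> NOT closed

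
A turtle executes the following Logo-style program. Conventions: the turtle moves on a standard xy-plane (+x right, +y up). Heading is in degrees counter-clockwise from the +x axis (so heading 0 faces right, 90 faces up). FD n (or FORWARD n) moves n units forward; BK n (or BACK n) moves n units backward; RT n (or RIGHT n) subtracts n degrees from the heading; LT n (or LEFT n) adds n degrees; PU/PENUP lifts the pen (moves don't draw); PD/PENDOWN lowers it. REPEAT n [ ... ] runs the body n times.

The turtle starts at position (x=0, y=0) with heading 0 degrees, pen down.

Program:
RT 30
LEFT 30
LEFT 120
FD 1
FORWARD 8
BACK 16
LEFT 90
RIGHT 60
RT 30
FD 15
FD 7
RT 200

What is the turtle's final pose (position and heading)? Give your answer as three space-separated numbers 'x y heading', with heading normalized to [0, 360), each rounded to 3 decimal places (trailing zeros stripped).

Answer: -7.5 12.99 280

Derivation:
Executing turtle program step by step:
Start: pos=(0,0), heading=0, pen down
RT 30: heading 0 -> 330
LT 30: heading 330 -> 0
LT 120: heading 0 -> 120
FD 1: (0,0) -> (-0.5,0.866) [heading=120, draw]
FD 8: (-0.5,0.866) -> (-4.5,7.794) [heading=120, draw]
BK 16: (-4.5,7.794) -> (3.5,-6.062) [heading=120, draw]
LT 90: heading 120 -> 210
RT 60: heading 210 -> 150
RT 30: heading 150 -> 120
FD 15: (3.5,-6.062) -> (-4,6.928) [heading=120, draw]
FD 7: (-4,6.928) -> (-7.5,12.99) [heading=120, draw]
RT 200: heading 120 -> 280
Final: pos=(-7.5,12.99), heading=280, 5 segment(s) drawn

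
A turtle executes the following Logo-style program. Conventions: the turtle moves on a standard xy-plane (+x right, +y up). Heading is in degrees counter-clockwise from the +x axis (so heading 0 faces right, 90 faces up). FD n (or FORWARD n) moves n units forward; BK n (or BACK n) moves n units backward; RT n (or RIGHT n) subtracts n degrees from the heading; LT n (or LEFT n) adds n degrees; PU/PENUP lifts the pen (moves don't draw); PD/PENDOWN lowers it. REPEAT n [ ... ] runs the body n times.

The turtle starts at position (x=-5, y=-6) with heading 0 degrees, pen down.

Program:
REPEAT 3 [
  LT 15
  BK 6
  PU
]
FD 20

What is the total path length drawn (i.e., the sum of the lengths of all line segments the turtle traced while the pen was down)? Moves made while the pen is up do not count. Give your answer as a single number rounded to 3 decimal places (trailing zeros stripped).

Answer: 6

Derivation:
Executing turtle program step by step:
Start: pos=(-5,-6), heading=0, pen down
REPEAT 3 [
  -- iteration 1/3 --
  LT 15: heading 0 -> 15
  BK 6: (-5,-6) -> (-10.796,-7.553) [heading=15, draw]
  PU: pen up
  -- iteration 2/3 --
  LT 15: heading 15 -> 30
  BK 6: (-10.796,-7.553) -> (-15.992,-10.553) [heading=30, move]
  PU: pen up
  -- iteration 3/3 --
  LT 15: heading 30 -> 45
  BK 6: (-15.992,-10.553) -> (-20.234,-14.796) [heading=45, move]
  PU: pen up
]
FD 20: (-20.234,-14.796) -> (-6.092,-0.653) [heading=45, move]
Final: pos=(-6.092,-0.653), heading=45, 1 segment(s) drawn

Segment lengths:
  seg 1: (-5,-6) -> (-10.796,-7.553), length = 6
Total = 6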